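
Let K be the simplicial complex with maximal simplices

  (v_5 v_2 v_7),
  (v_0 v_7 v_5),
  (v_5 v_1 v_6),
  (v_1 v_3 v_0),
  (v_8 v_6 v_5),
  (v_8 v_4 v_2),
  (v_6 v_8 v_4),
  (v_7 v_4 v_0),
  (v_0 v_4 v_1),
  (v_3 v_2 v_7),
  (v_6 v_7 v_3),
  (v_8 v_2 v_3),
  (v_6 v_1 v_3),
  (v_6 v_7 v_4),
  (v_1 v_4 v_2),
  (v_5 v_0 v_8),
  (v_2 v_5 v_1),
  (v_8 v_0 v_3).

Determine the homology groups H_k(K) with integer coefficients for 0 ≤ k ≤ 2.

H_0 = Z,  H_1 = Z^2,  H_2 = Z.

Order the vertices as v_0 < v_1 < v_2 < v_3 < v_4 < v_5 < v_6 < v_7 < v_8. Listing each simplex with vertices in this order, K has dimension 2 with simplices:

  0-simplices (9): [v_0], [v_1], [v_2], [v_3], [v_4], [v_5], [v_6], [v_7], [v_8]
  1-simplices (27): (27 of them)
  2-simplices (18): (18 of them)

so the chain groups are C_0 ≅ Z^9, C_1 ≅ Z^27, C_2 ≅ Z^18.

Boundary ∂_1: C_1 → C_0 is given by ∂[p,q] = [q] − [p]. For instance
  ∂[v_1,v_2] = [v_2] − [v_1].
The resulting 9×27 matrix has rank 8, and its Smith normal form has invariant factors (1,1,1,1,1,1,1,1).

∂_2: C_2 → C_1 sends each 2-simplex [p,q,r] to [q,r] − [p,r] + [p,q]. For instance
  ∂[v_4,v_6,v_7] = [v_6,v_7] − [v_4,v_7] + [v_4,v_6],
  ∂[v_2,v_5,v_7] = [v_5,v_7] − [v_2,v_7] + [v_2,v_5].
As a 27×18 matrix over Z this has rank 17, with invariant factors (1,1,1,1,1,1,1,1,1,1,1,1,1,1,1,1,1).

From H_k ≅ ker(∂_k) / im(∂_{k+1}) we obtain:

  H_0: rank C_0 − rank ∂_1 = 9 − 8 = 1, and the invariant factors of ∂_1 are all 1, so H_0 ≅ Z.
  H_1: rank ker ∂_1 − rank ∂_2 = (27 − 8) − 17 = 2, and the invariant factors of ∂_2 are all 1, so H_1 ≅ Z^2.
  H_2: rank ker ∂_2 − rank ∂_3 = (18 − 17) − 0 = 1, and there is no ∂_3, so H_2 ≅ Z.

As a check, the Euler characteristic is 9 − 27 + 18 = 0, which agrees with 1 − 2 + 1 = 0.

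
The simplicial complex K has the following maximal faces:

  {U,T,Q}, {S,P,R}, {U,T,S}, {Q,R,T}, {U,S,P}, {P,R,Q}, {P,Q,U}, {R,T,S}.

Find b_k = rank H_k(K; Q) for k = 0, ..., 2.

b_0 = 1, b_1 = 0, b_2 = 1.

Take the total order P < Q < R < S < T < U on the vertex set. Then K (dimension 2) consists of the simplices:

  0-simplices (6): P, Q, R, S, T, U
  1-simplices (12): PQ, PR, PS, PU, QR, QT, QU, RS, RT, ST, SU, TU
  2-simplices (8): PQR, PQU, PRS, PSU, QRT, QTU, RST, STU

Hence C_0 ≅ Z^6, C_1 ≅ Z^12, C_2 ≅ Z^8.

Boundary ∂_1: C_1 → C_0 sends each edge [p,q] (with p < q) to q − p. For instance
  ∂QT = T − Q.
As a 6×12 matrix over Z this has rank 5, with invariant factors (1,1,1,1,1).

Boundary ∂_2: C_2 → C_1 sends each 2-simplex [p,q,r] to [q,r] − [p,r] + [p,q]. For instance
  ∂RST = ST − RT + RS,
  ∂QTU = TU − QU + QT.
As a 12×8 matrix over Z this has rank 7, with invariant factors (1,1,1,1,1,1,1).

Reading off H_k = ker ∂_k / im ∂_{k+1}:

  H_0: rank C_0 − rank ∂_1 = 6 − 5 = 1, and the invariant factors of ∂_1 are all 1, so H_0 = Z.
  H_1: rank ker ∂_1 − rank ∂_2 = (12 − 5) − 7 = 0, and the invariant factors of ∂_2 are all 1, so H_1 = 0.
  H_2: rank ker ∂_2 − rank ∂_3 = (8 − 7) − 0 = 1, and there is no ∂_3, so H_2 = Z.

As a check, the Euler characteristic is 6 − 12 + 8 = 2, which agrees with 1 − 0 + 1 = 2.

Hence the Betti numbers are b_0 = 1, b_1 = 0, b_2 = 1.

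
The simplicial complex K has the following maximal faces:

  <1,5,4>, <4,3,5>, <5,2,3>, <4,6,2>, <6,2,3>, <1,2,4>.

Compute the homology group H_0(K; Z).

H_0 = Z.

Take the total order 1 < 2 < 3 < 4 < 5 < 6 on the vertex set. Then K (dimension 2) consists of the simplices:

  0-simplices (6): [1], [2], [3], [4], [5], [6]
  1-simplices (12): [1,2], [1,4], [1,5], [2,3], [2,4], [2,5], [2,6], [3,4], [3,5], [3,6], [4,5], [4,6]
  2-simplices (6): [1,2,4], [1,4,5], [2,3,5], [2,3,6], [2,4,6], [3,4,5]

Hence C_0 ≅ Z^6, C_1 ≅ Z^12, C_2 ≅ Z^6.

∂_1: C_1 → C_0 sends each edge [p,q] (with p < q) to q − p.
As a 6×12 matrix over Z this has rank 5, with invariant factors (1,1,1,1,1).

Boundary ∂_2: C_2 → C_1 sends each 2-simplex [p,q,r] to [q,r] − [p,r] + [p,q]. For instance
  ∂[3,4,5] = [4,5] − [3,5] + [3,4],
  ∂[1,4,5] = [4,5] − [1,5] + [1,4].
As a 12×6 matrix over Z this has rank 6, with invariant factors (1,1,1,1,1,1).

Computing H_k = (kernel of ∂_k) / (image of ∂_{k+1}):

  H_0: rank C_0 − rank ∂_1 = 6 − 5 = 1, and the invariant factors of ∂_1 are all 1, so H_0 ≅ Z.

(K is a triangulation of the cylinder S^1 x I.)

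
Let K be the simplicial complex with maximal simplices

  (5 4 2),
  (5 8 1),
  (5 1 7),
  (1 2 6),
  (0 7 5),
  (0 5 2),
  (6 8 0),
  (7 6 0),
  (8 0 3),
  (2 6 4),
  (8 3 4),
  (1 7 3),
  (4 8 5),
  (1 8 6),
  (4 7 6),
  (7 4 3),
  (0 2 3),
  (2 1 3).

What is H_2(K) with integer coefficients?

H_2 = Z.

Take the total order 0 < 1 < 2 < 3 < 4 < 5 < 6 < 7 < 8 on the vertex set. Then K (dimension 2) consists of the simplices:

  0-simplices (9): [0], [1], [2], [3], [4], [5], [6], [7], [8]
  1-simplices (27): (27 of them)
  2-simplices (18): [0,2,3], [0,2,5], [0,3,8], [0,5,7], [0,6,7], [0,6,8], [1,2,3], [1,2,6], [1,3,7], [1,5,7], [1,5,8], [1,6,8], [2,4,5], [2,4,6], [3,4,7], [3,4,8], [4,5,8], [4,6,7]

Hence C_0 ≅ Z^9, C_1 ≅ Z^27, C_2 ≅ Z^18.

∂_1: C_1 → C_0 is given by ∂[p,q] = [q] − [p].
As a 9×27 matrix over Z this has rank 8, with invariant factors (1,1,1,1,1,1,1,1).

∂_2: C_2 → C_1 sends each 2-simplex [p,q,r] to [q,r] − [p,r] + [p,q]. For instance
  ∂[0,5,7] = [5,7] − [0,7] + [0,5],
  ∂[3,4,8] = [4,8] − [3,8] + [3,4].
The resulting 27×18 matrix has rank 17, and its Smith normal form has invariant factors (1,1,1,1,1,1,1,1,1,1,1,1,1,1,1,1,1).

Computing H_k = (kernel of ∂_k) / (image of ∂_{k+1}):

  H_2: rank ker ∂_2 − rank ∂_3 = (18 − 17) − 0 = 1, and there is no ∂_3, so H_2 ≅ Z.

(K is a triangulation of the torus T^2.)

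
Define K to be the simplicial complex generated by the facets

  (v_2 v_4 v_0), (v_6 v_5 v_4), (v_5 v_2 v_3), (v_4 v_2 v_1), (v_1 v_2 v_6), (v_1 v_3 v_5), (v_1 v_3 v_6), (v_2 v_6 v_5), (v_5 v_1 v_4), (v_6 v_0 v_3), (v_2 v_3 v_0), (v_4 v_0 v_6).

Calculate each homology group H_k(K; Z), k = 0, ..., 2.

H_0 = Z,  H_1 = Z/2,  H_2 = 0.

Take the total order v_0 < v_1 < v_2 < v_3 < v_4 < v_5 < v_6 on the vertex set. Then K (dimension 2) consists of the simplices:

  0-simplices (7): [v_0], [v_1], [v_2], [v_3], [v_4], [v_5], [v_6]
  1-simplices (18): (18 of them)
  2-simplices (12): (12 of them)

giving chain groups C_0 ≅ Z^7, C_1 ≅ Z^18, C_2 ≅ Z^12.

∂_1: C_1 → C_0 is given by ∂[p,q] = [q] − [p].
As a 7×18 matrix over Z this has rank 6, with invariant factors (1,1,1,1,1,1).

Boundary ∂_2: C_2 → C_1 maps a triangle to the signed sum of its edges. For instance
  ∂[v_1,v_2,v_6] = [v_2,v_6] − [v_1,v_6] + [v_1,v_2],
  ∂[v_2,v_3,v_5] = [v_3,v_5] − [v_2,v_5] + [v_2,v_3].
The 18×12 boundary matrix has rank 12 and Smith normal form diag(1,1,1,1,1,1,1,1,1,1,1,2).

Now H_k = ker ∂_k / im ∂_{k+1}, so:

  H_0: rank C_0 − rank ∂_1 = 7 − 6 = 1, and the invariant factors of ∂_1 are all 1, so H_0 ≅ Z.
  H_1: rank ker ∂_1 − rank ∂_2 = (18 − 6) − 12 = 0, and ∂_2 has invariant factor 2 > 1, so H_1 ≅ Z/2.
  H_2: rank ker ∂_2 − rank ∂_3 = (12 − 12) − 0 = 0, and there is no ∂_3, so H_2 ≅ 0.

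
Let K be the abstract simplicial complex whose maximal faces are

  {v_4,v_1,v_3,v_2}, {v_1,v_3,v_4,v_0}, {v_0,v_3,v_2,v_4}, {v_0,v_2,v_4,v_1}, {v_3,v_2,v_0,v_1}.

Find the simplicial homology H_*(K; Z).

Take the total order v_0 < v_1 < v_2 < v_3 < v_4 on the vertex set. Then K (dimension 3) consists of the simplices:

  0-simplices (5): [v_0], [v_1], [v_2], [v_3], [v_4]
  1-simplices (10): [v_0,v_1], [v_0,v_2], [v_0,v_3], [v_0,v_4], [v_1,v_2], [v_1,v_3], [v_1,v_4], [v_2,v_3], [v_2,v_4], [v_3,v_4]
  2-simplices (10): [v_0,v_1,v_2], [v_0,v_1,v_3], [v_0,v_1,v_4], [v_0,v_2,v_3], [v_0,v_2,v_4], [v_0,v_3,v_4], [v_1,v_2,v_3], [v_1,v_2,v_4], [v_1,v_3,v_4], [v_2,v_3,v_4]
  3-simplices (5): [v_0,v_1,v_2,v_3], [v_0,v_1,v_2,v_4], [v_0,v_1,v_3,v_4], [v_0,v_2,v_3,v_4], [v_1,v_2,v_3,v_4]

giving chain groups C_0 ≅ Z^5, C_1 ≅ Z^10, C_2 ≅ Z^10, C_3 ≅ Z^5.

∂_1: C_1 → C_0 maps an edge to its endpoints' difference, ∂[p,q] = q − p. For instance
  ∂[v_3,v_4] = [v_4] − [v_3].
This gives a 5×10 integer matrix of rank 4; reducing to Smith normal form yields diagonal entries (1,1,1,1).

∂_2: C_2 → C_1 sends each 2-simplex [p,q,r] to [q,r] − [p,r] + [p,q]. For instance
  ∂[v_0,v_3,v_4] = [v_3,v_4] − [v_0,v_4] + [v_0,v_3],
  ∂[v_1,v_3,v_4] = [v_3,v_4] − [v_1,v_4] + [v_1,v_3].
The resulting 10×10 matrix has rank 6, and its Smith normal form has invariant factors (1,1,1,1,1,1).

Boundary ∂_3: C_3 → C_2 sends each 3-simplex σ to the alternating sum Σ_i (−1)^i (σ with its i-th vertex removed). For instance
  ∂[v_0,v_1,v_3,v_4] = [v_1,v_3,v_4] − [v_0,v_3,v_4] + [v_0,v_1,v_4] − [v_0,v_1,v_3],
  ∂[v_0,v_2,v_3,v_4] = [v_2,v_3,v_4] − [v_0,v_3,v_4] + [v_0,v_2,v_4] − [v_0,v_2,v_3].
The 10×5 boundary matrix has rank 4 and Smith normal form diag(1,1,1,1).

Now H_k = ker ∂_k / im ∂_{k+1}, so:

  H_0: rank C_0 − rank ∂_1 = 5 − 4 = 1, and the invariant factors of ∂_1 are all 1, so H_0 ≅ Z.
  H_1: rank ker ∂_1 − rank ∂_2 = (10 − 4) − 6 = 0, and the invariant factors of ∂_2 are all 1, so H_1 ≅ 0.
  H_2: rank ker ∂_2 − rank ∂_3 = (10 − 6) − 4 = 0, and the invariant factors of ∂_3 are all 1, so H_2 ≅ 0.
  H_3: rank ker ∂_3 − rank ∂_4 = (5 − 4) − 0 = 1, and there is no ∂_4, so H_3 ≅ Z.

H_0 ≅ Z,  H_1 = 0,  H_2 = 0,  H_3 ≅ Z.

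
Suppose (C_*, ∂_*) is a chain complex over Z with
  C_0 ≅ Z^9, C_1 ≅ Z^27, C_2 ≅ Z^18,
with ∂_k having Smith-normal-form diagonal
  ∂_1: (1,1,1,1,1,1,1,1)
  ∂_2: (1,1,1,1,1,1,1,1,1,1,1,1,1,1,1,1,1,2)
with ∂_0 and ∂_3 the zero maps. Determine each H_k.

H_0: b_0 = 9 − 0 − 8 = 1; torsion from ∂_1 factors > 1: none. So H_0 ≅ Z.
H_1: b_1 = 27 − 8 − 18 = 1; torsion from ∂_2 factors > 1: [2]. So H_1 ≅ Z × Z/2.
H_2: b_2 = 18 − 18 − 0 = 0; torsion from ∂_3 factors > 1: none. So H_2 ≅ 0.

H_0 ≅ Z,  H_1 ≅ Z × Z/2,  H_2 = 0.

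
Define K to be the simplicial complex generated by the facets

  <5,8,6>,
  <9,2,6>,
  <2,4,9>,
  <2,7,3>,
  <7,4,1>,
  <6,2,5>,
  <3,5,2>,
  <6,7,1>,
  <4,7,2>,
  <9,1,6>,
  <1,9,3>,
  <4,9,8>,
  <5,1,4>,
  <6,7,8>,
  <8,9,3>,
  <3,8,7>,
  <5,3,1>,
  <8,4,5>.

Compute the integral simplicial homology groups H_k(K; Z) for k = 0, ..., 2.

H_0 = Z,  H_1 = Z^2,  H_2 = Z.

Order the vertices as 1 < 2 < 3 < 4 < 5 < 6 < 7 < 8 < 9. Listing each simplex with vertices in this order, K has dimension 2 with simplices:

  0-simplices (9): [1], [2], [3], [4], [5], [6], [7], [8], [9]
  1-simplices (27): (27 of them)
  2-simplices (18): [1,3,5], [1,3,9], [1,4,5], [1,4,7], [1,6,7], [1,6,9], [2,3,5], [2,3,7], [2,4,7], [2,4,9], [2,5,6], [2,6,9], [3,7,8], [3,8,9], [4,5,8], [4,8,9], [5,6,8], [6,7,8]

giving chain groups C_0 ≅ Z^9, C_1 ≅ Z^27, C_2 ≅ Z^18.

The boundary map ∂_1: C_1 → C_0 is given by ∂[p,q] = [q] − [p]. For instance
  ∂[3,7] = [7] − [3].
As a 9×27 matrix over Z this has rank 8, with invariant factors (1,1,1,1,1,1,1,1).

The boundary map ∂_2: C_2 → C_1 sends each 2-simplex [p,q,r] to [q,r] − [p,r] + [p,q]. For instance
  ∂[1,4,5] = [4,5] − [1,5] + [1,4],
  ∂[2,3,7] = [3,7] − [2,7] + [2,3].
This gives a 27×18 integer matrix of rank 17; reducing to Smith normal form yields diagonal entries (1,1,1,1,1,1,1,1,1,1,1,1,1,1,1,1,1).

From H_k ≅ ker(∂_k) / im(∂_{k+1}) we obtain:

  H_0: rank C_0 − rank ∂_1 = 9 − 8 = 1, and the invariant factors of ∂_1 are all 1, so H_0 ≅ Z.
  H_1: rank ker ∂_1 − rank ∂_2 = (27 − 8) − 17 = 2, and the invariant factors of ∂_2 are all 1, so H_1 ≅ Z^2.
  H_2: rank ker ∂_2 − rank ∂_3 = (18 − 17) − 0 = 1, and there is no ∂_3, so H_2 ≅ Z.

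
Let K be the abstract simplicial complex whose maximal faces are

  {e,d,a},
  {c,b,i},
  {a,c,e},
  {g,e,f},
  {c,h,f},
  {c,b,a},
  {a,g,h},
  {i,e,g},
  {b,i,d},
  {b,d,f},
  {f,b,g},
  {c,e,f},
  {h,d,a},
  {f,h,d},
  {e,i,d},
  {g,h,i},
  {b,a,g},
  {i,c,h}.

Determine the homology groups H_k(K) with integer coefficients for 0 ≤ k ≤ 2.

We work with the vertex ordering a < b < c < d < e < f < g < h < i. The simplices of K, each written with vertices in increasing order, are:

  0-simplices (9): a, b, c, d, e, f, g, h, i
  1-simplices (27): ab, ac, ad, ae, ag, ah, bc, bd, bf, bg, bi, ce, cf, ch, ci, de, df, dh, di, ef, eg, ei, fg, fh, gh, gi, hi
  2-simplices (18): abc, abg, ace, ade, adh, agh, bci, bdf, bdi, bfg, cef, cfh, chi, dei, dfh, efg, egi, ghi

giving chain groups C_0 ≅ Z^9, C_1 ≅ Z^27, C_2 ≅ Z^18.

The boundary map ∂_1: C_1 → C_0 sends each edge [p,q] (with p < q) to q − p.
As a 9×27 matrix over Z this has rank 8, with invariant factors (1,1,1,1,1,1,1,1).

The boundary map ∂_2: C_2 → C_1 acts by ∂[p,q,r] = [q,r] − [p,r] + [p,q]. For instance
  ∂cef = ef − cf + ce,
  ∂bdf = df − bf + bd.
The resulting 27×18 matrix has rank 17, and its Smith normal form has invariant factors (1,1,1,1,1,1,1,1,1,1,1,1,1,1,1,1,1).

Computing H_k = (kernel of ∂_k) / (image of ∂_{k+1}):

  H_0: rank C_0 − rank ∂_1 = 9 − 8 = 1, and the invariant factors of ∂_1 are all 1, so H_0 = Z.
  H_1: rank ker ∂_1 − rank ∂_2 = (27 − 8) − 17 = 2, and the invariant factors of ∂_2 are all 1, so H_1 = Z^2.
  H_2: rank ker ∂_2 − rank ∂_3 = (18 − 17) − 0 = 1, and there is no ∂_3, so H_2 = Z.

As a check, the Euler characteristic is 9 − 27 + 18 = 0, which agrees with 1 − 2 + 1 = 0.

H_0 ≅ Z,  H_1 ≅ Z^2,  H_2 ≅ Z.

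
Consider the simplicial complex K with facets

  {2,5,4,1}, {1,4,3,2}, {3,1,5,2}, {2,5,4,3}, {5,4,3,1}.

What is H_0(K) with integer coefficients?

Take the total order 1 < 2 < 3 < 4 < 5 on the vertex set. Then K (dimension 3) consists of the simplices:

  0-simplices (5): [1], [2], [3], [4], [5]
  1-simplices (10): [1,2], [1,3], [1,4], [1,5], [2,3], [2,4], [2,5], [3,4], [3,5], [4,5]
  2-simplices (10): [1,2,3], [1,2,4], [1,2,5], [1,3,4], [1,3,5], [1,4,5], [2,3,4], [2,3,5], [2,4,5], [3,4,5]
  3-simplices (5): [1,2,3,4], [1,2,3,5], [1,2,4,5], [1,3,4,5], [2,3,4,5]

Hence C_0 ≅ Z^5, C_1 ≅ Z^10, C_2 ≅ Z^10, C_3 ≅ Z^5.

The boundary map ∂_1: C_1 → C_0 maps an edge to its endpoints' difference, ∂[p,q] = q − p. For instance
  ∂[1,4] = [4] − [1].
This gives a 5×10 integer matrix of rank 4; reducing to Smith normal form yields diagonal entries (1,1,1,1).

∂_2: C_2 → C_1 sends each 2-simplex [p,q,r] to [q,r] − [p,r] + [p,q]. For instance
  ∂[2,3,4] = [3,4] − [2,4] + [2,3],
  ∂[1,2,4] = [2,4] − [1,4] + [1,2].
This gives a 10×10 integer matrix of rank 6; reducing to Smith normal form yields diagonal entries (1,1,1,1,1,1).

Boundary ∂_3: C_3 → C_2 sends each 3-simplex σ to the alternating sum Σ_i (−1)^i (σ with its i-th vertex removed). For instance
  ∂[1,2,3,5] = [2,3,5] − [1,3,5] + [1,2,5] − [1,2,3],
  ∂[2,3,4,5] = [3,4,5] − [2,4,5] + [2,3,5] − [2,3,4].
The 10×5 boundary matrix has rank 4 and Smith normal form diag(1,1,1,1).

Now H_k = ker ∂_k / im ∂_{k+1}, so:

  H_0: rank C_0 − rank ∂_1 = 5 − 4 = 1, and the invariant factors of ∂_1 are all 1, so H_0 ≅ Z.

H_0 = Z.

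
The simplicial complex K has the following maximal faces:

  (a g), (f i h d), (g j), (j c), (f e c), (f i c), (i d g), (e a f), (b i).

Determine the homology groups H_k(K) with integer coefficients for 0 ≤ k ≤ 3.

Take the total order a < b < c < d < e < f < g < h < i < j on the vertex set. Then K (dimension 3) consists of the simplices:

  0-simplices (10): a, b, c, d, e, f, g, h, i, j
  1-simplices (18): ae, af, ag, bi, ce, cf, ci, cj, df, dg, dh, di, ef, fh, fi, gi, gj, hi
  2-simplices (8): aef, cef, cfi, dfh, dfi, dgi, dhi, fhi
  3-simplices (1): dfhi

Hence C_0 ≅ Z^10, C_1 ≅ Z^18, C_2 ≅ Z^8, C_3 ≅ Z^1.

The boundary map ∂_1: C_1 → C_0 sends each edge [p,q] (with p < q) to q − p. For instance
  ∂ce = e − c.
This gives a 10×18 integer matrix of rank 9; reducing to Smith normal form yields diagonal entries (1,1,1,1,1,1,1,1,1).

Boundary ∂_2: C_2 → C_1 acts by ∂[p,q,r] = [q,r] − [p,r] + [p,q]. For instance
  ∂fhi = hi − fi + fh,
  ∂dgi = gi − di + dg.
As a 18×8 matrix over Z this has rank 7, with invariant factors (1,1,1,1,1,1,1).

∂_3: C_3 → C_2 sends each 3-simplex σ to the alternating sum Σ_i (−1)^i (σ with its i-th vertex removed). For instance
  ∂dfhi = fhi − dhi + dfi − dfh.
The resulting 8×1 matrix has rank 1, and its Smith normal form has invariant factors (1).

From H_k ≅ ker(∂_k) / im(∂_{k+1}) we obtain:

  H_0: rank C_0 − rank ∂_1 = 10 − 9 = 1, and the invariant factors of ∂_1 are all 1, so H_0 = Z.
  H_1: rank ker ∂_1 − rank ∂_2 = (18 − 9) − 7 = 2, and the invariant factors of ∂_2 are all 1, so H_1 = Z^2.
  H_2: rank ker ∂_2 − rank ∂_3 = (8 − 7) − 1 = 0, and the invariant factors of ∂_3 are all 1, so H_2 = 0.
  H_3: rank ker ∂_3 − rank ∂_4 = (1 − 1) − 0 = 0, and there is no ∂_4, so H_3 = 0.

As a check, the Euler characteristic is 10 − 18 + 8 − 1 = -1, which agrees with 1 − 2 + 0 − 0 = -1.

H_0 ≅ Z,  H_1 ≅ Z^2,  H_2 = 0,  H_3 = 0.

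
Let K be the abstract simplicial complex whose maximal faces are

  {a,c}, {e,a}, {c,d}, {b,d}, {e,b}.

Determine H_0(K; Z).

We work with the vertex ordering a < b < c < d < e. The simplices of K, each written with vertices in increasing order, are:

  0-simplices (5): a, b, c, d, e
  1-simplices (5): ac, ae, bd, be, cd

giving chain groups C_0 ≅ Z^5, C_1 ≅ Z^5.

The boundary map ∂_1: C_1 → C_0 sends each edge [p,q] (with p < q) to q − p. For instance
  ∂ac = c − a.
This gives a 5×5 integer matrix of rank 4; reducing to Smith normal form yields diagonal entries (1,1,1,1).

Computing H_k = (kernel of ∂_k) / (image of ∂_{k+1}):

  H_0: rank C_0 − rank ∂_1 = 5 − 4 = 1, and the invariant factors of ∂_1 are all 1, so H_0 = Z.

H_0 ≅ Z.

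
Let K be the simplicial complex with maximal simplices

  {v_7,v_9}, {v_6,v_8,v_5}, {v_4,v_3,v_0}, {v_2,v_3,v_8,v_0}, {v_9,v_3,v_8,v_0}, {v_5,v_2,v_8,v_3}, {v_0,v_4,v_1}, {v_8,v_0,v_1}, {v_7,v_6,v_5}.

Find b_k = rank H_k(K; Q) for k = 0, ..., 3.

b_0 = 1, b_1 = 1, b_2 = 0, b_3 = 0.

Take the total order v_0 < v_1 < v_2 < v_3 < v_4 < v_5 < v_6 < v_7 < v_8 < v_9 on the vertex set. Then K (dimension 3) consists of the simplices:

  0-simplices (10): [v_0], [v_1], [v_2], [v_3], [v_4], [v_5], [v_6], [v_7], [v_8], [v_9]
  1-simplices (22): (22 of them)
  2-simplices (15): (15 of them)
  3-simplices (3): [v_0,v_2,v_3,v_8], [v_0,v_3,v_8,v_9], [v_2,v_3,v_5,v_8]

giving chain groups C_0 ≅ Z^10, C_1 ≅ Z^22, C_2 ≅ Z^15, C_3 ≅ Z^3.

Boundary ∂_1: C_1 → C_0 is given by ∂[p,q] = [q] − [p].
The resulting 10×22 matrix has rank 9, and its Smith normal form has invariant factors (1,1,1,1,1,1,1,1,1).

∂_2: C_2 → C_1 sends each 2-simplex [p,q,r] to [q,r] − [p,r] + [p,q]. For instance
  ∂[v_2,v_3,v_5] = [v_3,v_5] − [v_2,v_5] + [v_2,v_3],
  ∂[v_2,v_5,v_8] = [v_5,v_8] − [v_2,v_8] + [v_2,v_5].
The resulting 22×15 matrix has rank 12, and its Smith normal form has invariant factors (1,1,1,1,1,1,1,1,1,1,1,1).

∂_3: C_3 → C_2 sends each 3-simplex σ to the alternating sum Σ_i (−1)^i (σ with its i-th vertex removed). For instance
  ∂[v_0,v_3,v_8,v_9] = [v_3,v_8,v_9] − [v_0,v_8,v_9] + [v_0,v_3,v_9] − [v_0,v_3,v_8],
  ∂[v_0,v_2,v_3,v_8] = [v_2,v_3,v_8] − [v_0,v_3,v_8] + [v_0,v_2,v_8] − [v_0,v_2,v_3].
The 15×3 boundary matrix has rank 3 and Smith normal form diag(1,1,1).

Now H_k = ker ∂_k / im ∂_{k+1}, so:

  H_0: rank C_0 − rank ∂_1 = 10 − 9 = 1, and the invariant factors of ∂_1 are all 1, so H_0 ≅ Z.
  H_1: rank ker ∂_1 − rank ∂_2 = (22 − 9) − 12 = 1, and the invariant factors of ∂_2 are all 1, so H_1 ≅ Z.
  H_2: rank ker ∂_2 − rank ∂_3 = (15 − 12) − 3 = 0, and the invariant factors of ∂_3 are all 1, so H_2 ≅ 0.
  H_3: rank ker ∂_3 − rank ∂_4 = (3 − 3) − 0 = 0, and there is no ∂_4, so H_3 ≅ 0.

Hence the Betti numbers are b_0 = 1, b_1 = 1, b_2 = 0, b_3 = 0.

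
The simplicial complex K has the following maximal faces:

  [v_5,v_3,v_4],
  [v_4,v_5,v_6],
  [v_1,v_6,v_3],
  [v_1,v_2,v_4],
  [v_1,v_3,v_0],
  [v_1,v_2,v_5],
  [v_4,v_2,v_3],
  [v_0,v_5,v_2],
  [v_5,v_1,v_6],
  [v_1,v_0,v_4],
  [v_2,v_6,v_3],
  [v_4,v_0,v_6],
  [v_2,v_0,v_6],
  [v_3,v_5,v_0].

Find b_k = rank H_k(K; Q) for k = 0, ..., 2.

b_0 = 1, b_1 = 2, b_2 = 1.

Take the total order v_0 < v_1 < v_2 < v_3 < v_4 < v_5 < v_6 on the vertex set. Then K (dimension 2) consists of the simplices:

  0-simplices (7): [v_0], [v_1], [v_2], [v_3], [v_4], [v_5], [v_6]
  1-simplices (21): (21 of them)
  2-simplices (14): (14 of them)

giving chain groups C_0 ≅ Z^7, C_1 ≅ Z^21, C_2 ≅ Z^14.

Boundary ∂_1: C_1 → C_0 maps an edge to its endpoints' difference, ∂[p,q] = q − p.
The 7×21 boundary matrix has rank 6 and Smith normal form diag(1,1,1,1,1,1).

∂_2: C_2 → C_1 sends each 2-simplex [p,q,r] to [q,r] − [p,r] + [p,q]. For instance
  ∂[v_0,v_2,v_5] = [v_2,v_5] − [v_0,v_5] + [v_0,v_2],
  ∂[v_0,v_2,v_6] = [v_2,v_6] − [v_0,v_6] + [v_0,v_2].
The resulting 21×14 matrix has rank 13, and its Smith normal form has invariant factors (1,1,1,1,1,1,1,1,1,1,1,1,1).

From H_k ≅ ker(∂_k) / im(∂_{k+1}) we obtain:

  H_0: rank C_0 − rank ∂_1 = 7 − 6 = 1, and the invariant factors of ∂_1 are all 1, so H_0 = Z.
  H_1: rank ker ∂_1 − rank ∂_2 = (21 − 6) − 13 = 2, and the invariant factors of ∂_2 are all 1, so H_1 = Z^2.
  H_2: rank ker ∂_2 − rank ∂_3 = (14 − 13) − 0 = 1, and there is no ∂_3, so H_2 = Z.

(K is a triangulation of the torus T^2.)

Hence the Betti numbers are b_0 = 1, b_1 = 2, b_2 = 1.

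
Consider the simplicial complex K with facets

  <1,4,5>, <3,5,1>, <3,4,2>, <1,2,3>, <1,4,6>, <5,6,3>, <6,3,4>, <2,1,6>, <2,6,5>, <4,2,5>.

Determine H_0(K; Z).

Order the vertices as 1 < 2 < 3 < 4 < 5 < 6. Listing each simplex with vertices in this order, K has dimension 2 with simplices:

  0-simplices (6): [1], [2], [3], [4], [5], [6]
  1-simplices (15): [1,2], [1,3], [1,4], [1,5], [1,6], [2,3], [2,4], [2,5], [2,6], [3,4], [3,5], [3,6], [4,5], [4,6], [5,6]
  2-simplices (10): [1,2,3], [1,2,6], [1,3,5], [1,4,5], [1,4,6], [2,3,4], [2,4,5], [2,5,6], [3,4,6], [3,5,6]

so the chain groups are C_0 ≅ Z^6, C_1 ≅ Z^15, C_2 ≅ Z^10.

The boundary map ∂_1: C_1 → C_0 is given by ∂[p,q] = [q] − [p].
The 6×15 boundary matrix has rank 5 and Smith normal form diag(1,1,1,1,1).

Boundary ∂_2: C_2 → C_1 sends each 2-simplex [p,q,r] to [q,r] − [p,r] + [p,q]. For instance
  ∂[1,4,6] = [4,6] − [1,6] + [1,4],
  ∂[2,4,5] = [4,5] − [2,5] + [2,4].
The 15×10 boundary matrix has rank 10 and Smith normal form diag(1,1,1,1,1,1,1,1,1,2).

Reading off H_k = ker ∂_k / im ∂_{k+1}:

  H_0: rank C_0 − rank ∂_1 = 6 − 5 = 1, and the invariant factors of ∂_1 are all 1, so H_0 = Z.

(K is a triangulation of the real projective plane RP^2.)

H_0 ≅ Z.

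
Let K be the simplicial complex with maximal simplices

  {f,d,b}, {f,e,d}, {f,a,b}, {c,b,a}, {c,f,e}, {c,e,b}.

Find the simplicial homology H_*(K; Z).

Take the total order a < b < c < d < e < f on the vertex set. Then K (dimension 2) consists of the simplices:

  0-simplices (6): a, b, c, d, e, f
  1-simplices (12): ab, ac, af, bc, bd, be, bf, ce, cf, de, df, ef
  2-simplices (6): abc, abf, bce, bdf, cef, def

Hence C_0 ≅ Z^6, C_1 ≅ Z^12, C_2 ≅ Z^6.

The boundary map ∂_1: C_1 → C_0 sends each edge [p,q] (with p < q) to q − p. For instance
  ∂ce = e − c.
As a 6×12 matrix over Z this has rank 5, with invariant factors (1,1,1,1,1).

Boundary ∂_2: C_2 → C_1 maps a triangle to the signed sum of its edges. For instance
  ∂bdf = df − bf + bd,
  ∂def = ef − df + de.
The 12×6 boundary matrix has rank 6 and Smith normal form diag(1,1,1,1,1,1).

Reading off H_k = ker ∂_k / im ∂_{k+1}:

  H_0: rank C_0 − rank ∂_1 = 6 − 5 = 1, and the invariant factors of ∂_1 are all 1, so H_0 = Z.
  H_1: rank ker ∂_1 − rank ∂_2 = (12 − 5) − 6 = 1, and the invariant factors of ∂_2 are all 1, so H_1 = Z.
  H_2: rank ker ∂_2 − rank ∂_3 = (6 − 6) − 0 = 0, and there is no ∂_3, so H_2 = 0.

H_0 ≅ Z,  H_1 ≅ Z,  H_2 = 0.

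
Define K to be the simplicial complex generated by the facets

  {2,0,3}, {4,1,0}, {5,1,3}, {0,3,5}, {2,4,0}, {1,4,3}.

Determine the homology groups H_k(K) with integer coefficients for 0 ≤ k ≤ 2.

H_0 = Z,  H_1 = Z,  H_2 = 0.

Take the total order 0 < 1 < 2 < 3 < 4 < 5 on the vertex set. Then K (dimension 2) consists of the simplices:

  0-simplices (6): [0], [1], [2], [3], [4], [5]
  1-simplices (12): [0,1], [0,2], [0,3], [0,4], [0,5], [1,3], [1,4], [1,5], [2,3], [2,4], [3,4], [3,5]
  2-simplices (6): [0,1,4], [0,2,3], [0,2,4], [0,3,5], [1,3,4], [1,3,5]

Hence C_0 ≅ Z^6, C_1 ≅ Z^12, C_2 ≅ Z^6.

The boundary map ∂_1: C_1 → C_0 is given by ∂[p,q] = [q] − [p]. For instance
  ∂[0,1] = [1] − [0].
The 6×12 boundary matrix has rank 5 and Smith normal form diag(1,1,1,1,1).

∂_2: C_2 → C_1 acts by ∂[p,q,r] = [q,r] − [p,r] + [p,q]. For instance
  ∂[0,1,4] = [1,4] − [0,4] + [0,1],
  ∂[0,2,4] = [2,4] − [0,4] + [0,2].
This gives a 12×6 integer matrix of rank 6; reducing to Smith normal form yields diagonal entries (1,1,1,1,1,1).

Now H_k = ker ∂_k / im ∂_{k+1}, so:

  H_0: rank C_0 − rank ∂_1 = 6 − 5 = 1, and the invariant factors of ∂_1 are all 1, so H_0 = Z.
  H_1: rank ker ∂_1 − rank ∂_2 = (12 − 5) − 6 = 1, and the invariant factors of ∂_2 are all 1, so H_1 = Z.
  H_2: rank ker ∂_2 − rank ∂_3 = (6 − 6) − 0 = 0, and there is no ∂_3, so H_2 = 0.

As a check, the Euler characteristic is 6 − 12 + 6 = 0, which agrees with 1 − 1 + 0 = 0.
(K is a triangulation of the cylinder S^1 x I.)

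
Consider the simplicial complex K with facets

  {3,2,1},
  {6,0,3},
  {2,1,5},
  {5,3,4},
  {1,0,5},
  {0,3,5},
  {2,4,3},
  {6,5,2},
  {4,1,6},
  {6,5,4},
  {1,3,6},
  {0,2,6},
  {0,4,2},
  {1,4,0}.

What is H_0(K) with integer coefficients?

We work with the vertex ordering 0 < 1 < 2 < 3 < 4 < 5 < 6. The simplices of K, each written with vertices in increasing order, are:

  0-simplices (7): [0], [1], [2], [3], [4], [5], [6]
  1-simplices (21): [0,1], [0,2], [0,3], [0,4], [0,5], [0,6], [1,2], [1,3], [1,4], [1,5], [1,6], [2,3], [2,4], [2,5], [2,6], [3,4], [3,5], [3,6], [4,5], [4,6], [5,6]
  2-simplices (14): [0,1,4], [0,1,5], [0,2,4], [0,2,6], [0,3,5], [0,3,6], [1,2,3], [1,2,5], [1,3,6], [1,4,6], [2,3,4], [2,5,6], [3,4,5], [4,5,6]

so the chain groups are C_0 ≅ Z^7, C_1 ≅ Z^21, C_2 ≅ Z^14.

∂_1: C_1 → C_0 sends each edge [p,q] (with p < q) to q − p.
As a 7×21 matrix over Z this has rank 6, with invariant factors (1,1,1,1,1,1).

Boundary ∂_2: C_2 → C_1 sends each 2-simplex [p,q,r] to [q,r] − [p,r] + [p,q]. For instance
  ∂[3,4,5] = [4,5] − [3,5] + [3,4],
  ∂[0,2,4] = [2,4] − [0,4] + [0,2].
This gives a 21×14 integer matrix of rank 13; reducing to Smith normal form yields diagonal entries (1,1,1,1,1,1,1,1,1,1,1,1,1).

From H_k ≅ ker(∂_k) / im(∂_{k+1}) we obtain:

  H_0: rank C_0 − rank ∂_1 = 7 − 6 = 1, and the invariant factors of ∂_1 are all 1, so H_0 ≅ Z.

H_0 = Z.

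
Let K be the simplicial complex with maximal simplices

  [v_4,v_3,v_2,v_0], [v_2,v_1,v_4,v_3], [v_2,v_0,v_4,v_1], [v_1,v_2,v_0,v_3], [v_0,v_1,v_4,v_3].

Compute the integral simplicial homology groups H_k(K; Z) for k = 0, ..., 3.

Take the total order v_0 < v_1 < v_2 < v_3 < v_4 on the vertex set. Then K (dimension 3) consists of the simplices:

  0-simplices (5): [v_0], [v_1], [v_2], [v_3], [v_4]
  1-simplices (10): [v_0,v_1], [v_0,v_2], [v_0,v_3], [v_0,v_4], [v_1,v_2], [v_1,v_3], [v_1,v_4], [v_2,v_3], [v_2,v_4], [v_3,v_4]
  2-simplices (10): [v_0,v_1,v_2], [v_0,v_1,v_3], [v_0,v_1,v_4], [v_0,v_2,v_3], [v_0,v_2,v_4], [v_0,v_3,v_4], [v_1,v_2,v_3], [v_1,v_2,v_4], [v_1,v_3,v_4], [v_2,v_3,v_4]
  3-simplices (5): [v_0,v_1,v_2,v_3], [v_0,v_1,v_2,v_4], [v_0,v_1,v_3,v_4], [v_0,v_2,v_3,v_4], [v_1,v_2,v_3,v_4]

Hence C_0 ≅ Z^5, C_1 ≅ Z^10, C_2 ≅ Z^10, C_3 ≅ Z^5.

∂_1: C_1 → C_0 sends each edge [p,q] (with p < q) to q − p.
The resulting 5×10 matrix has rank 4, and its Smith normal form has invariant factors (1,1,1,1).

Boundary ∂_2: C_2 → C_1 maps a triangle to the signed sum of its edges. For instance
  ∂[v_0,v_1,v_2] = [v_1,v_2] − [v_0,v_2] + [v_0,v_1],
  ∂[v_0,v_3,v_4] = [v_3,v_4] − [v_0,v_4] + [v_0,v_3].
The 10×10 boundary matrix has rank 6 and Smith normal form diag(1,1,1,1,1,1).

Boundary ∂_3: C_3 → C_2 sends each 3-simplex σ to the alternating sum Σ_i (−1)^i (σ with its i-th vertex removed). For instance
  ∂[v_1,v_2,v_3,v_4] = [v_2,v_3,v_4] − [v_1,v_3,v_4] + [v_1,v_2,v_4] − [v_1,v_2,v_3],
  ∂[v_0,v_1,v_2,v_3] = [v_1,v_2,v_3] − [v_0,v_2,v_3] + [v_0,v_1,v_3] − [v_0,v_1,v_2].
The resulting 10×5 matrix has rank 4, and its Smith normal form has invariant factors (1,1,1,1).

Computing H_k = (kernel of ∂_k) / (image of ∂_{k+1}):

  H_0: rank C_0 − rank ∂_1 = 5 − 4 = 1, and the invariant factors of ∂_1 are all 1, so H_0 = Z.
  H_1: rank ker ∂_1 − rank ∂_2 = (10 − 4) − 6 = 0, and the invariant factors of ∂_2 are all 1, so H_1 = 0.
  H_2: rank ker ∂_2 − rank ∂_3 = (10 − 6) − 4 = 0, and the invariant factors of ∂_3 are all 1, so H_2 = 0.
  H_3: rank ker ∂_3 − rank ∂_4 = (5 − 4) − 0 = 1, and there is no ∂_4, so H_3 = Z.

As a check, the Euler characteristic is 5 − 10 + 10 − 5 = 0, which agrees with 1 − 0 + 0 − 1 = 0.
(K is a triangulation of the 3-sphere S^3.)

H_0 ≅ Z,  H_1 = 0,  H_2 = 0,  H_3 ≅ Z.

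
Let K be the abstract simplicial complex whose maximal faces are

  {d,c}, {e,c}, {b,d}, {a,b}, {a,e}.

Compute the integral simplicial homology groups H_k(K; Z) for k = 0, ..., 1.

We work with the vertex ordering a < b < c < d < e. The simplices of K, each written with vertices in increasing order, are:

  0-simplices (5): a, b, c, d, e
  1-simplices (5): ab, ae, bd, cd, ce

giving chain groups C_0 ≅ Z^5, C_1 ≅ Z^5.

The boundary map ∂_1: C_1 → C_0 maps an edge to its endpoints' difference, ∂[p,q] = q − p. For instance
  ∂bd = d − b.
The 5×5 boundary matrix has rank 4 and Smith normal form diag(1,1,1,1).

Computing H_k = (kernel of ∂_k) / (image of ∂_{k+1}):

  H_0: rank C_0 − rank ∂_1 = 5 − 4 = 1, and the invariant factors of ∂_1 are all 1, so H_0 ≅ Z.
  H_1: rank ker ∂_1 − rank ∂_2 = (5 − 4) − 0 = 1, and there is no ∂_2, so H_1 ≅ Z.

As a check, the Euler characteristic is 5 − 5 = 0, which agrees with 1 − 1 = 0.

H_0 = Z,  H_1 = Z.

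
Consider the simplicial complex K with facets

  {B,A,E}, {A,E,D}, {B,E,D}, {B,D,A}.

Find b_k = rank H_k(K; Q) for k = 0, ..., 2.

Order the vertices as A < B < D < E. Listing each simplex with vertices in this order, K has dimension 2 with simplices:

  0-simplices (4): A, B, D, E
  1-simplices (6): AB, AD, AE, BD, BE, DE
  2-simplices (4): ABD, ABE, ADE, BDE

giving chain groups C_0 ≅ Z^4, C_1 ≅ Z^6, C_2 ≅ Z^4.

Boundary ∂_1: C_1 → C_0 maps an edge to its endpoints' difference, ∂[p,q] = q − p. For instance
  ∂BE = E − B.
The 4×6 boundary matrix has rank 3 and Smith normal form diag(1,1,1).

Boundary ∂_2: C_2 → C_1 acts by ∂[p,q,r] = [q,r] − [p,r] + [p,q]. For instance
  ∂BDE = DE − BE + BD,
  ∂ADE = DE − AE + AD.
The 6×4 boundary matrix has rank 3 and Smith normal form diag(1,1,1).

From H_k ≅ ker(∂_k) / im(∂_{k+1}) we obtain:

  H_0: rank C_0 − rank ∂_1 = 4 − 3 = 1, and the invariant factors of ∂_1 are all 1, so H_0 ≅ Z.
  H_1: rank ker ∂_1 − rank ∂_2 = (6 − 3) − 3 = 0, and the invariant factors of ∂_2 are all 1, so H_1 ≅ 0.
  H_2: rank ker ∂_2 − rank ∂_3 = (4 − 3) − 0 = 1, and there is no ∂_3, so H_2 ≅ Z.

As a check, the Euler characteristic is 4 − 6 + 4 = 2, which agrees with 1 − 0 + 1 = 2.

Hence the Betti numbers are b_0 = 1, b_1 = 0, b_2 = 1.

b_0 = 1, b_1 = 0, b_2 = 1.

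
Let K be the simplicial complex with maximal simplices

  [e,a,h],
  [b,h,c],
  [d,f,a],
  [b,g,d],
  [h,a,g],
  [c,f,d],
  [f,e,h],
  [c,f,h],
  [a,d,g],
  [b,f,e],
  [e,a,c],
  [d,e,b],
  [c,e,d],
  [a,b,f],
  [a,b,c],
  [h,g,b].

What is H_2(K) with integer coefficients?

Order the vertices as a < b < c < d < e < f < g < h. Listing each simplex with vertices in this order, K has dimension 2 with simplices:

  0-simplices (8): a, b, c, d, e, f, g, h
  1-simplices (24): ab, ac, ad, ae, af, ag, ah, bc, bd, be, bf, bg, bh, cd, ce, cf, ch, de, df, dg, ef, eh, fh, gh
  2-simplices (16): abc, abf, ace, adf, adg, aeh, agh, bch, bde, bdg, bef, bgh, cde, cdf, cfh, efh

so the chain groups are C_0 ≅ Z^8, C_1 ≅ Z^24, C_2 ≅ Z^16.

Boundary ∂_1: C_1 → C_0 maps an edge to its endpoints' difference, ∂[p,q] = q − p. For instance
  ∂ag = g − a.
The 8×24 boundary matrix has rank 7 and Smith normal form diag(1,1,1,1,1,1,1).

The boundary map ∂_2: C_2 → C_1 sends each 2-simplex [p,q,r] to [q,r] − [p,r] + [p,q]. For instance
  ∂agh = gh − ah + ag,
  ∂aeh = eh − ah + ae.
This gives a 24×16 integer matrix of rank 15; reducing to Smith normal form yields diagonal entries (1,1,1,1,1,1,1,1,1,1,1,1,1,1,1).

From H_k ≅ ker(∂_k) / im(∂_{k+1}) we obtain:

  H_2: rank ker ∂_2 − rank ∂_3 = (16 − 15) − 0 = 1, and there is no ∂_3, so H_2 = Z.

H_2 = Z.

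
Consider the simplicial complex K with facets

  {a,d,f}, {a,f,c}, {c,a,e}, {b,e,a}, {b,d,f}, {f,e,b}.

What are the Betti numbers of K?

Take the total order a < b < c < d < e < f on the vertex set. Then K (dimension 2) consists of the simplices:

  0-simplices (6): a, b, c, d, e, f
  1-simplices (12): ab, ac, ad, ae, af, bd, be, bf, ce, cf, df, ef
  2-simplices (6): abe, ace, acf, adf, bdf, bef

giving chain groups C_0 ≅ Z^6, C_1 ≅ Z^12, C_2 ≅ Z^6.

The boundary map ∂_1: C_1 → C_0 maps an edge to its endpoints' difference, ∂[p,q] = q − p. For instance
  ∂af = f − a.
The 6×12 boundary matrix has rank 5 and Smith normal form diag(1,1,1,1,1).

The boundary map ∂_2: C_2 → C_1 maps a triangle to the signed sum of its edges. For instance
  ∂ace = ce − ae + ac,
  ∂abe = be − ae + ab.
The resulting 12×6 matrix has rank 6, and its Smith normal form has invariant factors (1,1,1,1,1,1).

Computing H_k = (kernel of ∂_k) / (image of ∂_{k+1}):

  H_0: rank C_0 − rank ∂_1 = 6 − 5 = 1, and the invariant factors of ∂_1 are all 1, so H_0 ≅ Z.
  H_1: rank ker ∂_1 − rank ∂_2 = (12 − 5) − 6 = 1, and the invariant factors of ∂_2 are all 1, so H_1 ≅ Z.
  H_2: rank ker ∂_2 − rank ∂_3 = (6 − 6) − 0 = 0, and there is no ∂_3, so H_2 ≅ 0.

As a check, the Euler characteristic is 6 − 12 + 6 = 0, which agrees with 1 − 1 + 0 = 0.

Hence the Betti numbers are b_0 = 1, b_1 = 1, b_2 = 0.

b_0 = 1, b_1 = 1, b_2 = 0.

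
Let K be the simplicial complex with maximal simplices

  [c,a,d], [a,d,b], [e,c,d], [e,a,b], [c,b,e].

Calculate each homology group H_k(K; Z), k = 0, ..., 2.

H_0 = Z,  H_1 = Z,  H_2 = 0.

Fix the vertex order a < b < c < d < e and write every simplex with vertices in increasing order. Then dim K = 2 and the simplices of K are:

  0-simplices (5): a, b, c, d, e
  1-simplices (10): ab, ac, ad, ae, bc, bd, be, cd, ce, de
  2-simplices (5): abd, abe, acd, bce, cde

so the chain groups are C_0 ≅ Z^5, C_1 ≅ Z^10, C_2 ≅ Z^5.

Boundary ∂_1: C_1 → C_0 sends each edge [p,q] (with p < q) to q − p. For instance
  ∂bd = d − b.
The resulting 5×10 matrix has rank 4, and its Smith normal form has invariant factors (1,1,1,1).

∂_2: C_2 → C_1 maps a triangle to the signed sum of its edges. For instance
  ∂bce = ce − be + bc,
  ∂acd = cd − ad + ac.
As a 10×5 matrix over Z this has rank 5, with invariant factors (1,1,1,1,1).

Computing H_k = (kernel of ∂_k) / (image of ∂_{k+1}):

  H_0: rank C_0 − rank ∂_1 = 5 − 4 = 1, and the invariant factors of ∂_1 are all 1, so H_0 ≅ Z.
  H_1: rank ker ∂_1 − rank ∂_2 = (10 − 4) − 5 = 1, and the invariant factors of ∂_2 are all 1, so H_1 ≅ Z.
  H_2: rank ker ∂_2 − rank ∂_3 = (5 − 5) − 0 = 0, and there is no ∂_3, so H_2 ≅ 0.

As a check, the Euler characteristic is 5 − 10 + 5 = 0, which agrees with 1 − 1 + 0 = 0.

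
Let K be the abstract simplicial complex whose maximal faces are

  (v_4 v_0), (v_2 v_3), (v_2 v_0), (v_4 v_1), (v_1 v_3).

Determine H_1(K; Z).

Take the total order v_0 < v_1 < v_2 < v_3 < v_4 on the vertex set. Then K (dimension 1) consists of the simplices:

  0-simplices (5): [v_0], [v_1], [v_2], [v_3], [v_4]
  1-simplices (5): [v_0,v_2], [v_0,v_4], [v_1,v_3], [v_1,v_4], [v_2,v_3]

Hence C_0 ≅ Z^5, C_1 ≅ Z^5.

Boundary ∂_1: C_1 → C_0 maps an edge to its endpoints' difference, ∂[p,q] = q − p. For instance
  ∂[v_1,v_4] = [v_4] − [v_1].
The 5×5 boundary matrix has rank 4 and Smith normal form diag(1,1,1,1).

Reading off H_k = ker ∂_k / im ∂_{k+1}:

  H_1: rank ker ∂_1 − rank ∂_2 = (5 − 4) − 0 = 1, and there is no ∂_2, so H_1 = Z.

(K is a triangulation of the circle S^1.)

H_1 ≅ Z.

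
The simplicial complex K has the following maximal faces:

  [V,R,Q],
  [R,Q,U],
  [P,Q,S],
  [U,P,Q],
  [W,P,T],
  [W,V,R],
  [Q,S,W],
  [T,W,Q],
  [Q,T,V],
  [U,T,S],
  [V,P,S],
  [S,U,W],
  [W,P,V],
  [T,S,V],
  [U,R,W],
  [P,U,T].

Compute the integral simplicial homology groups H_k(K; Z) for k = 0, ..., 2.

Fix the vertex order P < Q < R < S < T < U < V < W and write every simplex with vertices in increasing order. Then dim K = 2 and the simplices of K are:

  0-simplices (8): P, Q, R, S, T, U, V, W
  1-simplices (24): PQ, PS, PT, PU, PV, PW, QR, QS, QT, QU, QV, QW, RU, RV, RW, ST, SU, SV, SW, TU, TV, TW, UW, VW
  2-simplices (16): PQS, PQU, PSV, PTU, PTW, PVW, QRU, QRV, QSW, QTV, QTW, RUW, RVW, STU, STV, SUW

giving chain groups C_0 ≅ Z^8, C_1 ≅ Z^24, C_2 ≅ Z^16.

Boundary ∂_1: C_1 → C_0 sends each edge [p,q] (with p < q) to q − p.
As a 8×24 matrix over Z this has rank 7, with invariant factors (1,1,1,1,1,1,1).

The boundary map ∂_2: C_2 → C_1 sends each 2-simplex [p,q,r] to [q,r] − [p,r] + [p,q]. For instance
  ∂PTU = TU − PU + PT,
  ∂QRV = RV − QV + QR.
This gives a 24×16 integer matrix of rank 15; reducing to Smith normal form yields diagonal entries (1,1,1,1,1,1,1,1,1,1,1,1,1,1,1).

Reading off H_k = ker ∂_k / im ∂_{k+1}:

  H_0: rank C_0 − rank ∂_1 = 8 − 7 = 1, and the invariant factors of ∂_1 are all 1, so H_0 ≅ Z.
  H_1: rank ker ∂_1 − rank ∂_2 = (24 − 7) − 15 = 2, and the invariant factors of ∂_2 are all 1, so H_1 ≅ Z^2.
  H_2: rank ker ∂_2 − rank ∂_3 = (16 − 15) − 0 = 1, and there is no ∂_3, so H_2 ≅ Z.

As a check, the Euler characteristic is 8 − 24 + 16 = 0, which agrees with 1 − 2 + 1 = 0.

H_0 ≅ Z,  H_1 ≅ Z^2,  H_2 ≅ Z.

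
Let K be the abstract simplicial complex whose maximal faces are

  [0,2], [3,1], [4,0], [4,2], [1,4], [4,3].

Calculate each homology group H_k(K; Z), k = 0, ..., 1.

H_0 ≅ Z,  H_1 ≅ Z^2.

We work with the vertex ordering 0 < 1 < 2 < 3 < 4. The simplices of K, each written with vertices in increasing order, are:

  0-simplices (5): [0], [1], [2], [3], [4]
  1-simplices (6): [0,2], [0,4], [1,3], [1,4], [2,4], [3,4]

giving chain groups C_0 ≅ Z^5, C_1 ≅ Z^6.

∂_1: C_1 → C_0 is given by ∂[p,q] = [q] − [p]. For instance
  ∂[0,2] = [2] − [0].
The resulting 5×6 matrix has rank 4, and its Smith normal form has invariant factors (1,1,1,1).

Reading off H_k = ker ∂_k / im ∂_{k+1}:

  H_0: rank C_0 − rank ∂_1 = 5 − 4 = 1, and the invariant factors of ∂_1 are all 1, so H_0 = Z.
  H_1: rank ker ∂_1 − rank ∂_2 = (6 − 4) − 0 = 2, and there is no ∂_2, so H_1 = Z^2.

As a check, the Euler characteristic is 5 − 6 = -1, which agrees with 1 − 2 = -1.
(K is a triangulation of a wedge of 2 circles.)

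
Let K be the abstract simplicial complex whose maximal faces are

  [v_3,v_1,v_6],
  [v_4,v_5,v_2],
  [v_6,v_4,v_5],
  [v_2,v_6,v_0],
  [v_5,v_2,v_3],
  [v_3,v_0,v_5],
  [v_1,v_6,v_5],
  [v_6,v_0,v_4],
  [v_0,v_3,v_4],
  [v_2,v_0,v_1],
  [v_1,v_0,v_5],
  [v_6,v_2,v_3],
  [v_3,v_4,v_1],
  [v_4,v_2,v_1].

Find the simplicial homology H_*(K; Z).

Order the vertices as v_0 < v_1 < v_2 < v_3 < v_4 < v_5 < v_6. Listing each simplex with vertices in this order, K has dimension 2 with simplices:

  0-simplices (7): [v_0], [v_1], [v_2], [v_3], [v_4], [v_5], [v_6]
  1-simplices (21): (21 of them)
  2-simplices (14): (14 of them)

giving chain groups C_0 ≅ Z^7, C_1 ≅ Z^21, C_2 ≅ Z^14.

Boundary ∂_1: C_1 → C_0 sends each edge [p,q] (with p < q) to q − p. For instance
  ∂[v_1,v_6] = [v_6] − [v_1].
The resulting 7×21 matrix has rank 6, and its Smith normal form has invariant factors (1,1,1,1,1,1).

∂_2: C_2 → C_1 maps a triangle to the signed sum of its edges. For instance
  ∂[v_0,v_1,v_5] = [v_1,v_5] − [v_0,v_5] + [v_0,v_1],
  ∂[v_2,v_4,v_5] = [v_4,v_5] − [v_2,v_5] + [v_2,v_4].
This gives a 21×14 integer matrix of rank 13; reducing to Smith normal form yields diagonal entries (1,1,1,1,1,1,1,1,1,1,1,1,1).

Reading off H_k = ker ∂_k / im ∂_{k+1}:

  H_0: rank C_0 − rank ∂_1 = 7 − 6 = 1, and the invariant factors of ∂_1 are all 1, so H_0 = Z.
  H_1: rank ker ∂_1 − rank ∂_2 = (21 − 6) − 13 = 2, and the invariant factors of ∂_2 are all 1, so H_1 = Z^2.
  H_2: rank ker ∂_2 − rank ∂_3 = (14 − 13) − 0 = 1, and there is no ∂_3, so H_2 = Z.

As a check, the Euler characteristic is 7 − 21 + 14 = 0, which agrees with 1 − 2 + 1 = 0.
(K is a triangulation of the torus T^2.)

H_0 ≅ Z,  H_1 ≅ Z^2,  H_2 ≅ Z.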